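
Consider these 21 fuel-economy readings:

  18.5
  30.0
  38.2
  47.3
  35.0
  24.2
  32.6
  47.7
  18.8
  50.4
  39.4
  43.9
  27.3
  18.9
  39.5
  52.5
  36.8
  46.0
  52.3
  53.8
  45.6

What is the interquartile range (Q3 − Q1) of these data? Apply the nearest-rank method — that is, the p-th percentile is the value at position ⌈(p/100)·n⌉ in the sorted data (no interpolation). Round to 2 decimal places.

Sorted: 18.5, 18.8, 18.9, 24.2, 27.3, 30.0, 32.6, 35.0, 36.8, 38.2, 39.4, 39.5, 43.9, 45.6, 46.0, 47.3, 47.7, 50.4, 52.3, 52.5, 53.8.
n = 21.
P25: rank ⌈25/100·21⌉ = 6 → 30.
P75: rank ⌈75/100·21⌉ = 16 → 47.3.
Difference: 47.3 − 30 = 17.3.

17.30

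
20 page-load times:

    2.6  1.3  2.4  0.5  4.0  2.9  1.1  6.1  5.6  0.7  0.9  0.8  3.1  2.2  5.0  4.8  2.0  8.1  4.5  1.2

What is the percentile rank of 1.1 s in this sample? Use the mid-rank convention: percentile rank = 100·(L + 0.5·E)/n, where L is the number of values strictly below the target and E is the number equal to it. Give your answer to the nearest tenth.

Sorted: 0.5, 0.7, 0.8, 0.9, 1.1, 1.2, 1.3, 2.0, 2.2, 2.4, 2.6, 2.9, 3.1, 4.0, 4.5, 4.8, 5.0, 5.6, 6.1, 8.1.
Count below 1.1: L = 4; count equal: E = 1; n = 20.
Percentile rank = 100·(4 + 0.5·1)/20 = 100·4.5/20 = 22.5.

22.5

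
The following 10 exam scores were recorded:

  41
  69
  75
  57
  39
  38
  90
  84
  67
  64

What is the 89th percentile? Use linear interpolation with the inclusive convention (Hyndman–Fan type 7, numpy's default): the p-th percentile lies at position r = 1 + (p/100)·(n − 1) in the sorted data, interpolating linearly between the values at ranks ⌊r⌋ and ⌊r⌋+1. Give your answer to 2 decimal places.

Sorted: 38, 39, 41, 57, 64, 67, 69, 75, 84, 90.
n = 10.
r = 1 + (89/100)·(10 − 1) = 1 + 8.01 = 9.01.
Rank 9 is 84 and rank 10 is 90.
Interpolate: 84 + 0.01·(90 − 84) = 84 + 0.01·6 = 84.06.

84.06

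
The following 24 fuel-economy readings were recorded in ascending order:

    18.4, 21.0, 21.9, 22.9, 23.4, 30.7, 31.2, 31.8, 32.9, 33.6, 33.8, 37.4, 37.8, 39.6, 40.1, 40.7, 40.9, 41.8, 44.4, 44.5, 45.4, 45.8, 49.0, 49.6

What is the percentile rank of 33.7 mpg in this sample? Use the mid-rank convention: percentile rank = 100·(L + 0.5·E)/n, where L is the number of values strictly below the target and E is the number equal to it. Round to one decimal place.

Count below 33.7: L = 10; count equal: E = 0; n = 24.
Percentile rank = 100·(10 + 0.5·0)/24 = 100·10/24 = 41.67.

41.7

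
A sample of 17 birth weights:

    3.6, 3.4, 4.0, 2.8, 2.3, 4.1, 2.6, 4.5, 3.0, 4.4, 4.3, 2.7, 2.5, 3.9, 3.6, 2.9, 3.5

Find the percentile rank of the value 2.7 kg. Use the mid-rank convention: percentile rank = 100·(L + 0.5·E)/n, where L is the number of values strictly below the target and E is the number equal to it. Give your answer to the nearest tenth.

Sorted: 2.3, 2.5, 2.6, 2.7, 2.8, 2.9, 3.0, 3.4, 3.5, 3.6, 3.6, 3.9, 4.0, 4.1, 4.3, 4.4, 4.5.
Count below 2.7: L = 3; count equal: E = 1; n = 17.
Percentile rank = 100·(3 + 0.5·1)/17 = 100·3.5/17 = 20.59.

20.6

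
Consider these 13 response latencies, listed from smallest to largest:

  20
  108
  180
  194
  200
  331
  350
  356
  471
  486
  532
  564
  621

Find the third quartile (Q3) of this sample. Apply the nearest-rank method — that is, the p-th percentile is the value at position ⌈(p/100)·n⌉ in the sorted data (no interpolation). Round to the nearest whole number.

486

n = 13.
Position = ⌈75/100 · 13⌉ = ⌈9.75⌉ = 10.
The value at rank 10 is 486.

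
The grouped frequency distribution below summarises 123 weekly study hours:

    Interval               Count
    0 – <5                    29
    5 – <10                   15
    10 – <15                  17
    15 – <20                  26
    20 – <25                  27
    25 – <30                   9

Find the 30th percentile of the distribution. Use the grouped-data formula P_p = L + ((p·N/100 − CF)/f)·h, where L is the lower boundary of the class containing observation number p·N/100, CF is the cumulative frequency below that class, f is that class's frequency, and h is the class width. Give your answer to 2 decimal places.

7.63

N = 123; target position k = 30/100 · 123 = 36.9.
Cumulative frequencies: 29, 44, 61, 87, 114, 123.
Observation 36.9 falls in the class 5 – <10.
L = 5, CF = 29, f = 15, h = 5.
P30 = 5 + ((36.9 − 29)/15)·5 = 5 + 2.63333 = 7.63333.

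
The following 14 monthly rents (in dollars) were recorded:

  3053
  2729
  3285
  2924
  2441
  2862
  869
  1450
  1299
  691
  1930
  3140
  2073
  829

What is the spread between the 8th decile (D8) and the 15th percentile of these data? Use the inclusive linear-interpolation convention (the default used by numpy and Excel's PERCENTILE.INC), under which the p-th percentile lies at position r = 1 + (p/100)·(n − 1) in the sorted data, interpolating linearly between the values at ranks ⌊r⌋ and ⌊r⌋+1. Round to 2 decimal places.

Sorted: 691, 829, 869, 1299, 1450, 1930, 2073, 2441, 2729, 2862, 2924, 3053, 3140, 3285.
n = 14.
P15: r = 2.95; ranks 2–3 are 829, 869; interpolating gives 867.
P80: r = 11.4; ranks 11–12 are 2924, 3053; interpolating gives 2975.6.
Difference: 2975.6 − 867 = 2108.6.

2108.60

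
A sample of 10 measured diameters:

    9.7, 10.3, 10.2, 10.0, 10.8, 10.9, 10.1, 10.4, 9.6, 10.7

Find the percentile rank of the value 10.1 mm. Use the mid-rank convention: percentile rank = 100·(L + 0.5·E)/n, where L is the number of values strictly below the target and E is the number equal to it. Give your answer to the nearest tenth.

35.0

Sorted: 9.6, 9.7, 10.0, 10.1, 10.2, 10.3, 10.4, 10.7, 10.8, 10.9.
Count below 10.1: L = 3; count equal: E = 1; n = 10.
Percentile rank = 100·(3 + 0.5·1)/10 = 100·3.5/10 = 35.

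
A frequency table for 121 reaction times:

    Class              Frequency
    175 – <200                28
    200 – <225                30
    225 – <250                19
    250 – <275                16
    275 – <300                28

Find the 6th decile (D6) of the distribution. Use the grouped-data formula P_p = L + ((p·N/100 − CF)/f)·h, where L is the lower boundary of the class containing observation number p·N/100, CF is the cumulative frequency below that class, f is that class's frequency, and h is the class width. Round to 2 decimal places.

244.21

N = 121; target position k = 60/100 · 121 = 72.6.
Cumulative frequencies: 28, 58, 77, 93, 121.
Observation 72.6 falls in the class 225 – <250.
L = 225, CF = 58, f = 19, h = 25.
P60 = 225 + ((72.6 − 58)/19)·25 = 225 + 19.2105 = 244.211.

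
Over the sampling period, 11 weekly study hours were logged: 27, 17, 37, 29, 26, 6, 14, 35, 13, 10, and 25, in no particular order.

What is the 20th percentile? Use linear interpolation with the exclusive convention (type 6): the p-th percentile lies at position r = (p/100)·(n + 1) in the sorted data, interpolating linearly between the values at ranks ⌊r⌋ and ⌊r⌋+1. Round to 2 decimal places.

Sorted: 6, 10, 13, 14, 17, 25, 26, 27, 29, 35, 37.
n = 11.
r = (20/100)·(11 + 1) = 2.4.
Rank 2 is 10 and rank 3 is 13.
Interpolate: 10 + 0.4·(13 − 10) = 10 + 0.4·3 = 11.2.

11.20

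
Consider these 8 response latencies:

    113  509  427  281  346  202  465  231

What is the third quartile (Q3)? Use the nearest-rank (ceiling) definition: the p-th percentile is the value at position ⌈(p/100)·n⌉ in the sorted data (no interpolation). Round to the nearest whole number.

Sorted: 113, 202, 231, 281, 346, 427, 465, 509.
n = 8.
Position = ⌈75/100 · 8⌉ = ⌈6⌉ = 6.
The value at rank 6 is 427.

427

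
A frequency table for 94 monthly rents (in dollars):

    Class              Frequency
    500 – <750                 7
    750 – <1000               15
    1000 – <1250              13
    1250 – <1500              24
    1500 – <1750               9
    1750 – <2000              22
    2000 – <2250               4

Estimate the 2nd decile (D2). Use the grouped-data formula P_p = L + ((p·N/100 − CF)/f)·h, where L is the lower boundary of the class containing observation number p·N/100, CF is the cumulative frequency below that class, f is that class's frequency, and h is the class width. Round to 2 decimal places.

N = 94; target position k = 20/100 · 94 = 18.8.
Cumulative frequencies: 7, 22, 35, 59, 68, 90, 94.
Observation 18.8 falls in the class 750 – <1000.
L = 750, CF = 7, f = 15, h = 250.
P20 = 750 + ((18.8 − 7)/15)·250 = 750 + 196.667 = 946.667.

946.67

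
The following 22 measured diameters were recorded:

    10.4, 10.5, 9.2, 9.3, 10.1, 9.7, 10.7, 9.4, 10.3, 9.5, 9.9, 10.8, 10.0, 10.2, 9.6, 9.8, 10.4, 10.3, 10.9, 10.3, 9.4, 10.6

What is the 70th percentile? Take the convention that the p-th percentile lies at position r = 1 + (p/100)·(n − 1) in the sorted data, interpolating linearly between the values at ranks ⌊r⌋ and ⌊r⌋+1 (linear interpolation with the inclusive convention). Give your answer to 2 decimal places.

Sorted: 9.2, 9.3, 9.4, 9.4, 9.5, 9.6, 9.7, 9.8, 9.9, 10.0, 10.1, 10.2, 10.3, 10.3, 10.3, 10.4, 10.4, 10.5, 10.6, 10.7, 10.8, 10.9.
n = 22.
r = 1 + (70/100)·(22 − 1) = 1 + 14.7 = 15.7.
Rank 15 is 10.3 and rank 16 is 10.4.
Interpolate: 10.3 + 0.7·(10.4 − 10.3) = 10.3 + 0.7·0.1 = 10.37.

10.37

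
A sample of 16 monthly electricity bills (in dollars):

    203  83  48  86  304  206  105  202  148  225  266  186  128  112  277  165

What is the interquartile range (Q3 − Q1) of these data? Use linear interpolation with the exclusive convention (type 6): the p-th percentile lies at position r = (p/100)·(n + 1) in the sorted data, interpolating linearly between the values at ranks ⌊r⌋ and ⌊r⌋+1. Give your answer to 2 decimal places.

Sorted: 48, 83, 86, 105, 112, 128, 148, 165, 186, 202, 203, 206, 225, 266, 277, 304.
n = 16.
P25: r = 4.25; ranks 4–5 are 105, 112; interpolating gives 106.75.
P75: r = 12.75; ranks 12–13 are 206, 225; interpolating gives 220.25.
Difference: 220.25 − 106.75 = 113.5.

113.50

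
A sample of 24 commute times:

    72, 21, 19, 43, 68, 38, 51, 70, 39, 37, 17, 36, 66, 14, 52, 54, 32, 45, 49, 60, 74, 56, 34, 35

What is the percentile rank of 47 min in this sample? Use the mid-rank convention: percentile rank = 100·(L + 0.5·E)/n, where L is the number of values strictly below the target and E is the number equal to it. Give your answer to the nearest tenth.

Sorted: 14, 17, 19, 21, 32, 34, 35, 36, 37, 38, 39, 43, 45, 49, 51, 52, 54, 56, 60, 66, 68, 70, 72, 74.
Count below 47: L = 13; count equal: E = 0; n = 24.
Percentile rank = 100·(13 + 0.5·0)/24 = 100·13/24 = 54.17.

54.2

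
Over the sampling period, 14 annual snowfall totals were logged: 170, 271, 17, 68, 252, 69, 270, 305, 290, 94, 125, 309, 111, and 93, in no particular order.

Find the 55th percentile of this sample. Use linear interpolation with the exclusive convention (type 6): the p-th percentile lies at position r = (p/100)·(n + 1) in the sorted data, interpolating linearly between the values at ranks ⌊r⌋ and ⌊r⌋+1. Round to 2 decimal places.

Sorted: 17, 68, 69, 93, 94, 111, 125, 170, 252, 270, 271, 290, 305, 309.
n = 14.
r = (55/100)·(14 + 1) = 8.25.
Rank 8 is 170 and rank 9 is 252.
Interpolate: 170 + 0.25·(252 − 170) = 170 + 0.25·82 = 190.5.

190.50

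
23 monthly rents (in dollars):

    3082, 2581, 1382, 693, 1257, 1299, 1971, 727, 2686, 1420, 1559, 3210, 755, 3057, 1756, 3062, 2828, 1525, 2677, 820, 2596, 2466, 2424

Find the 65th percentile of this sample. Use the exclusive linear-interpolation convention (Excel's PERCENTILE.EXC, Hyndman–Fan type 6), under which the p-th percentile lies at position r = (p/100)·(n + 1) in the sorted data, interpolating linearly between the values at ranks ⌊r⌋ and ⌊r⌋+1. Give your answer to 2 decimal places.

Sorted: 693, 727, 755, 820, 1257, 1299, 1382, 1420, 1525, 1559, 1756, 1971, 2424, 2466, 2581, 2596, 2677, 2686, 2828, 3057, 3062, 3082, 3210.
n = 23.
r = (65/100)·(23 + 1) = 15.6.
Rank 15 is 2581 and rank 16 is 2596.
Interpolate: 2581 + 0.6·(2596 − 2581) = 2581 + 0.6·15 = 2590.

2590.00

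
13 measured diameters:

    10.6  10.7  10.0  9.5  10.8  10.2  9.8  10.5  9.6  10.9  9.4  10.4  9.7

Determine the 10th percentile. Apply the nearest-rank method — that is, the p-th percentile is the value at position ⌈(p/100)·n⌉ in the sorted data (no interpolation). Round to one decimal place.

Sorted: 9.4, 9.5, 9.6, 9.7, 9.8, 10.0, 10.2, 10.4, 10.5, 10.6, 10.7, 10.8, 10.9.
n = 13.
Position = ⌈10/100 · 13⌉ = ⌈1.3⌉ = 2.
The value at rank 2 is 9.5.

9.5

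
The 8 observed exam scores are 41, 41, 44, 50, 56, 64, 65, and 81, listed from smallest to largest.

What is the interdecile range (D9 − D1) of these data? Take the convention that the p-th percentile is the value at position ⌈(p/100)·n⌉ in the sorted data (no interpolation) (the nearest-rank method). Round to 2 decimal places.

40.00

n = 8.
P10: rank ⌈10/100·8⌉ = 1 → 41.
P90: rank ⌈90/100·8⌉ = 8 → 81.
Difference: 81 − 41 = 40.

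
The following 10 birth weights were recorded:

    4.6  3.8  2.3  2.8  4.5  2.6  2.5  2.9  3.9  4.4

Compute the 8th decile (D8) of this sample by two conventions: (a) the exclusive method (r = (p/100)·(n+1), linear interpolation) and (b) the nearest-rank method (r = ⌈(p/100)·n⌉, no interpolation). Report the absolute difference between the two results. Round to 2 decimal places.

0.08

Sorted: 2.3, 2.5, 2.6, 2.8, 2.9, 3.8, 3.9, 4.4, 4.5, 4.6.
n = 10.
(a) r = 8.8; between ranks 8 (4.4) and 9 (4.5): 4.48.
(b) the nearest-rank method: rank 8 → 4.4.
|4.48 − 4.4| = 0.08.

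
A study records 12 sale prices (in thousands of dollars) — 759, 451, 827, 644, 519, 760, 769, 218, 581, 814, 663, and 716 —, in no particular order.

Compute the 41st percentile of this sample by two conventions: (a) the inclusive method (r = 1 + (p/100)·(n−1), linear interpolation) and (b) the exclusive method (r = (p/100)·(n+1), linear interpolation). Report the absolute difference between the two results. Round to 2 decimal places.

3.42

Sorted: 218, 451, 519, 581, 644, 663, 716, 759, 760, 769, 814, 827.
n = 12.
(a) r = 5.51; between ranks 5 (644) and 6 (663): 653.69.
(b) r = 5.33; between ranks 5 (644) and 6 (663): 650.27.
|653.69 − 650.27| = 3.42.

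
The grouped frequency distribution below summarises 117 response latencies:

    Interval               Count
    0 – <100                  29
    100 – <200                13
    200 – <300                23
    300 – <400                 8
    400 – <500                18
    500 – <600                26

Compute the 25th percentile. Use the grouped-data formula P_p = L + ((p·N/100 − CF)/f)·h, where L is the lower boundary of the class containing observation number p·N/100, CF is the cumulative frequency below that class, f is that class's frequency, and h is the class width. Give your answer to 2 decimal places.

101.92

N = 117; target position k = 25/100 · 117 = 29.25.
Cumulative frequencies: 29, 42, 65, 73, 91, 117.
Observation 29.25 falls in the class 100 – <200.
L = 100, CF = 29, f = 13, h = 100.
P25 = 100 + ((29.25 − 29)/13)·100 = 100 + 1.92308 = 101.923.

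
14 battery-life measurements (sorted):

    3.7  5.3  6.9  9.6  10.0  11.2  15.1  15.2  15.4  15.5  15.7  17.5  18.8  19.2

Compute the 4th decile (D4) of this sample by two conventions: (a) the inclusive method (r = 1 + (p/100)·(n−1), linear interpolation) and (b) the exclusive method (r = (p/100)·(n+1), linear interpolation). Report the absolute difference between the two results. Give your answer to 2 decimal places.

n = 14.
(a) r = 6.2; between ranks 6 (11.2) and 7 (15.1): 11.98.
(b) r = 6 → value at rank 6 = 11.2.
|11.98 − 11.2| = 0.78.

0.78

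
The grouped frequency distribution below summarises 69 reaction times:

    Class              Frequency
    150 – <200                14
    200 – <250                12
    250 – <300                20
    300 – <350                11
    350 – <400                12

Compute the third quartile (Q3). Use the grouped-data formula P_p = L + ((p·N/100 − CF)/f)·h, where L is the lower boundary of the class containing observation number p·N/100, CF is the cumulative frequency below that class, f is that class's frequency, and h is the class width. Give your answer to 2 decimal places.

N = 69; target position k = 75/100 · 69 = 51.75.
Cumulative frequencies: 14, 26, 46, 57, 69.
Observation 51.75 falls in the class 300 – <350.
L = 300, CF = 46, f = 11, h = 50.
P75 = 300 + ((51.75 − 46)/11)·50 = 300 + 26.1364 = 326.136.

326.14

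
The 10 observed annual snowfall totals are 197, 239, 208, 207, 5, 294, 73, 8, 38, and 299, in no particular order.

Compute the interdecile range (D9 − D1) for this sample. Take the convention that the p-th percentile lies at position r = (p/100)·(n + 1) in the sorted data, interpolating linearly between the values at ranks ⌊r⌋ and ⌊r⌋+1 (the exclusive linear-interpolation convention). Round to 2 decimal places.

293.20

Sorted: 5, 8, 38, 73, 197, 207, 208, 239, 294, 299.
n = 10.
P10: r = 1.1; ranks 1–2 are 5, 8; interpolating gives 5.3.
P90: r = 9.9; ranks 9–10 are 294, 299; interpolating gives 298.5.
Difference: 298.5 − 5.3 = 293.2.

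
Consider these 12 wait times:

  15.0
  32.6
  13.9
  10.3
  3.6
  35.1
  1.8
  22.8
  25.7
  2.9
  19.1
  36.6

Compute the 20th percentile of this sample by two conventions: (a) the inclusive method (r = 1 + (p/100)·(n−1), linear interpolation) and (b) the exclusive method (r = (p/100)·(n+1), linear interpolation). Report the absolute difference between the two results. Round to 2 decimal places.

1.62

Sorted: 1.8, 2.9, 3.6, 10.3, 13.9, 15.0, 19.1, 22.8, 25.7, 32.6, 35.1, 36.6.
n = 12.
(a) r = 3.2; between ranks 3 (3.6) and 4 (10.3): 4.94.
(b) r = 2.6; between ranks 2 (2.9) and 3 (3.6): 3.32.
|4.94 − 3.32| = 1.62.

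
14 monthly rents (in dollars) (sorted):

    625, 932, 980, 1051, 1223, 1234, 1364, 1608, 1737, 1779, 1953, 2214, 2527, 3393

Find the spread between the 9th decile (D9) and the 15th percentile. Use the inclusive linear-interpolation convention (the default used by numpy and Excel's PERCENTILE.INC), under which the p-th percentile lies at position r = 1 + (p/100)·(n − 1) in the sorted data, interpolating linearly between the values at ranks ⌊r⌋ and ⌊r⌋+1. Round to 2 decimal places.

n = 14.
P15: r = 2.95; ranks 2–3 are 932, 980; interpolating gives 977.6.
P90: r = 12.7; ranks 12–13 are 2214, 2527; interpolating gives 2433.1.
Difference: 2433.1 − 977.6 = 1455.5.

1455.50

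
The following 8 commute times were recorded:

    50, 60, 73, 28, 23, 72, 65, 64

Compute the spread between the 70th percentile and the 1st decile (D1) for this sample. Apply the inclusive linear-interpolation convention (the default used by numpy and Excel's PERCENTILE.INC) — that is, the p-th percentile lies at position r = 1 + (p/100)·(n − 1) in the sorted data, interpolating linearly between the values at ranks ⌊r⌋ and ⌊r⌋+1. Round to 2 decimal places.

Sorted: 23, 28, 50, 60, 64, 65, 72, 73.
n = 8.
P10: r = 1.7; ranks 1–2 are 23, 28; interpolating gives 26.5.
P70: r = 5.9; ranks 5–6 are 64, 65; interpolating gives 64.9.
Difference: 64.9 − 26.5 = 38.4.

38.40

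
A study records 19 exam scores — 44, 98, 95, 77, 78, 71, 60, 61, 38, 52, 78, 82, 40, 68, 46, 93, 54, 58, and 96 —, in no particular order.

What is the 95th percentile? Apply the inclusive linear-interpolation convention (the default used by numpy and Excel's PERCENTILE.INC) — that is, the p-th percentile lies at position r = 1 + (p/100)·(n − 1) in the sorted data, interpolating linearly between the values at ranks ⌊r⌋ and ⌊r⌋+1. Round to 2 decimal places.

Sorted: 38, 40, 44, 46, 52, 54, 58, 60, 61, 68, 71, 77, 78, 78, 82, 93, 95, 96, 98.
n = 19.
r = 1 + (95/100)·(19 − 1) = 1 + 17.1 = 18.1.
Rank 18 is 96 and rank 19 is 98.
Interpolate: 96 + 0.1·(98 − 96) = 96 + 0.1·2 = 96.2.

96.20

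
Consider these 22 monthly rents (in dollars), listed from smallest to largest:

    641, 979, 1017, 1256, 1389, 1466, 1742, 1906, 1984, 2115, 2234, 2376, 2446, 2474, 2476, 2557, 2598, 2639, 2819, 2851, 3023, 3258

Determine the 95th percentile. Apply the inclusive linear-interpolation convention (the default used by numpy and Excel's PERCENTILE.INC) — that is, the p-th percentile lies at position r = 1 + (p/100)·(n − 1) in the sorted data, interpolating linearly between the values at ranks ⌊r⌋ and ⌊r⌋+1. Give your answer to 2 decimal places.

3014.40

n = 22.
r = 1 + (95/100)·(22 − 1) = 1 + 19.95 = 20.95.
Rank 20 is 2851 and rank 21 is 3023.
Interpolate: 2851 + 0.95·(3023 − 2851) = 2851 + 0.95·172 = 3014.4.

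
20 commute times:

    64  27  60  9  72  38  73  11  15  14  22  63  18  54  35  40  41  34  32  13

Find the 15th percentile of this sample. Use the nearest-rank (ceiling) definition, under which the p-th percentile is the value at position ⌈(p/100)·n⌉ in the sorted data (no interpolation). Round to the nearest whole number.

Sorted: 9, 11, 13, 14, 15, 18, 22, 27, 32, 34, 35, 38, 40, 41, 54, 60, 63, 64, 72, 73.
n = 20.
Position = ⌈15/100 · 20⌉ = ⌈3⌉ = 3.
The value at rank 3 is 13.

13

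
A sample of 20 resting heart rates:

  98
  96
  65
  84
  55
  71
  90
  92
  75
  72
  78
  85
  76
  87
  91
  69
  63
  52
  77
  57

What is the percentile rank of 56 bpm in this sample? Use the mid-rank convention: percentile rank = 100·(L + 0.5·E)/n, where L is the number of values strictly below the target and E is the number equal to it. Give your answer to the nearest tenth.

10.0

Sorted: 52, 55, 57, 63, 65, 69, 71, 72, 75, 76, 77, 78, 84, 85, 87, 90, 91, 92, 96, 98.
Count below 56: L = 2; count equal: E = 0; n = 20.
Percentile rank = 100·(2 + 0.5·0)/20 = 100·2/20 = 10.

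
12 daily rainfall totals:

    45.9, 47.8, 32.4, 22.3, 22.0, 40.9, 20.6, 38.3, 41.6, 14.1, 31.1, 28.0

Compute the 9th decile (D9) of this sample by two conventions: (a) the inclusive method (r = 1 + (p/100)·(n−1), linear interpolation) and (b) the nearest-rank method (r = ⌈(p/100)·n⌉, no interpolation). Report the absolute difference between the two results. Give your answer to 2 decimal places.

0.43

Sorted: 14.1, 20.6, 22.0, 22.3, 28.0, 31.1, 32.4, 38.3, 40.9, 41.6, 45.9, 47.8.
n = 12.
(a) r = 10.9; between ranks 10 (41.6) and 11 (45.9): 45.47.
(b) the nearest-rank method: rank 11 → 45.9.
|45.47 − 45.9| = 0.43.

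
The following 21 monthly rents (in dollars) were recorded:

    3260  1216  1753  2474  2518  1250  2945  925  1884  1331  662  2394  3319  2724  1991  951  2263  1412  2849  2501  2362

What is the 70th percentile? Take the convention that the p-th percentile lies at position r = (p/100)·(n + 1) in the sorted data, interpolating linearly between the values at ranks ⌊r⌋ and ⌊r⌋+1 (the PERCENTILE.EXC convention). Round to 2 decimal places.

2507.80

Sorted: 662, 925, 951, 1216, 1250, 1331, 1412, 1753, 1884, 1991, 2263, 2362, 2394, 2474, 2501, 2518, 2724, 2849, 2945, 3260, 3319.
n = 21.
r = (70/100)·(21 + 1) = 15.4.
Rank 15 is 2501 and rank 16 is 2518.
Interpolate: 2501 + 0.4·(2518 − 2501) = 2501 + 0.4·17 = 2507.8.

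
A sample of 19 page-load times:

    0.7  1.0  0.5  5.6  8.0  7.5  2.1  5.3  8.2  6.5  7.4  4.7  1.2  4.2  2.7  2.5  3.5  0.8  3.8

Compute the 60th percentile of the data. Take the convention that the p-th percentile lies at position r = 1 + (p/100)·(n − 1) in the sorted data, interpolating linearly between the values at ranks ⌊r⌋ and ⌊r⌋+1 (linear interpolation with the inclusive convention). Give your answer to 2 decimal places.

Sorted: 0.5, 0.7, 0.8, 1.0, 1.2, 2.1, 2.5, 2.7, 3.5, 3.8, 4.2, 4.7, 5.3, 5.6, 6.5, 7.4, 7.5, 8.0, 8.2.
n = 19.
r = 1 + (60/100)·(19 − 1) = 1 + 10.8 = 11.8.
Rank 11 is 4.2 and rank 12 is 4.7.
Interpolate: 4.2 + 0.8·(4.7 − 4.2) = 4.2 + 0.8·0.5 = 4.6.

4.60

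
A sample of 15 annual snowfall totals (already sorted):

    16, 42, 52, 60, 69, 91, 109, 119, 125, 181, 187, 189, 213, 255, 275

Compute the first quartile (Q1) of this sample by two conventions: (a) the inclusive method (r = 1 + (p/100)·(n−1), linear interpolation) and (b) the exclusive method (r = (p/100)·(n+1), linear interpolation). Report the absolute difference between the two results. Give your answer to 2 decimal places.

4.50

n = 15.
(a) r = 4.5; between ranks 4 (60) and 5 (69): 64.5.
(b) r = 4 → value at rank 4 = 60.
|64.5 − 60| = 4.5.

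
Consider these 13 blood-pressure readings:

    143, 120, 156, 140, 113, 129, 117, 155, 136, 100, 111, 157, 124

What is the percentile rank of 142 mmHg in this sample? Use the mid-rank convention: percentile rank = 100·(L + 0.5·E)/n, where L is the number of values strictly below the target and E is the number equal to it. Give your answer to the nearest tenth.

69.2

Sorted: 100, 111, 113, 117, 120, 124, 129, 136, 140, 143, 155, 156, 157.
Count below 142: L = 9; count equal: E = 0; n = 13.
Percentile rank = 100·(9 + 0.5·0)/13 = 100·9/13 = 69.23.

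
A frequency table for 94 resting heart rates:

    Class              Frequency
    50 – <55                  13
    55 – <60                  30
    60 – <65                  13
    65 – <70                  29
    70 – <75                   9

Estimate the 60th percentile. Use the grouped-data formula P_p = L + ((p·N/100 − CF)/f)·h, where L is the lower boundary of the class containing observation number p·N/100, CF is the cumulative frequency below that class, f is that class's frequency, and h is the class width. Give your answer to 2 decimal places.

N = 94; target position k = 60/100 · 94 = 56.4.
Cumulative frequencies: 13, 43, 56, 85, 94.
Observation 56.4 falls in the class 65 – <70.
L = 65, CF = 56, f = 29, h = 5.
P60 = 65 + ((56.4 − 56)/29)·5 = 65 + 0.0689655 = 65.069.

65.07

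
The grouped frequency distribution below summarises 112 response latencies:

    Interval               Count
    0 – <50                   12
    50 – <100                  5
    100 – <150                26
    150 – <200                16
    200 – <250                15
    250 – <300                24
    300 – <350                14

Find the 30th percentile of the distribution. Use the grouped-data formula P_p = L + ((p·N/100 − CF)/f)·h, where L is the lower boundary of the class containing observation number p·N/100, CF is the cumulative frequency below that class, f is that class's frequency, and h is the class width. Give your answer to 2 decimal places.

131.92

N = 112; target position k = 30/100 · 112 = 33.6.
Cumulative frequencies: 12, 17, 43, 59, 74, 98, 112.
Observation 33.6 falls in the class 100 – <150.
L = 100, CF = 17, f = 26, h = 50.
P30 = 100 + ((33.6 − 17)/26)·50 = 100 + 31.9231 = 131.923.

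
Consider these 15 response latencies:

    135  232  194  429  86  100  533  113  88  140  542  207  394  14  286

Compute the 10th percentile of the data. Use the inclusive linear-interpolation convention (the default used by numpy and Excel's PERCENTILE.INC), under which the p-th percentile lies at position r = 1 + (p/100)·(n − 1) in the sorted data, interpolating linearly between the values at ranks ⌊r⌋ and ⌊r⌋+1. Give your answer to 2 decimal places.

Sorted: 14, 86, 88, 100, 113, 135, 140, 194, 207, 232, 286, 394, 429, 533, 542.
n = 15.
r = 1 + (10/100)·(15 − 1) = 1 + 1.4 = 2.4.
Rank 2 is 86 and rank 3 is 88.
Interpolate: 86 + 0.4·(88 − 86) = 86 + 0.4·2 = 86.8.

86.80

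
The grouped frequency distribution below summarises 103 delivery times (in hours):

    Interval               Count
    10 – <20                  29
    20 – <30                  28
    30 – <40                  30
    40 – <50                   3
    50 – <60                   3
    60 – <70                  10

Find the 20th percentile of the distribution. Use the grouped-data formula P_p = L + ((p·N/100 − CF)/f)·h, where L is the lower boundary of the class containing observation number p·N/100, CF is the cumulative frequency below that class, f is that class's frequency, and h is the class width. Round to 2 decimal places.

17.10

N = 103; target position k = 20/100 · 103 = 20.6.
Cumulative frequencies: 29, 57, 87, 90, 93, 103.
Observation 20.6 falls in the class 10 – <20.
L = 10, CF = 0, f = 29, h = 10.
P20 = 10 + ((20.6 − 0)/29)·10 = 10 + 7.10345 = 17.1034.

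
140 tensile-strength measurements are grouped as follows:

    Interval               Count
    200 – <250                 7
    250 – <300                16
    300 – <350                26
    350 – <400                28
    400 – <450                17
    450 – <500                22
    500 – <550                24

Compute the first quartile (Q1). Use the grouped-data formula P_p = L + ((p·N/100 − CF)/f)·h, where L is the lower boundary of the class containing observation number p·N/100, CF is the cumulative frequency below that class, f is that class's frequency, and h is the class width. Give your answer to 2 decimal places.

323.08

N = 140; target position k = 25/100 · 140 = 35.
Cumulative frequencies: 7, 23, 49, 77, 94, 116, 140.
Observation 35 falls in the class 300 – <350.
L = 300, CF = 23, f = 26, h = 50.
P25 = 300 + ((35 − 23)/26)·50 = 300 + 23.0769 = 323.077.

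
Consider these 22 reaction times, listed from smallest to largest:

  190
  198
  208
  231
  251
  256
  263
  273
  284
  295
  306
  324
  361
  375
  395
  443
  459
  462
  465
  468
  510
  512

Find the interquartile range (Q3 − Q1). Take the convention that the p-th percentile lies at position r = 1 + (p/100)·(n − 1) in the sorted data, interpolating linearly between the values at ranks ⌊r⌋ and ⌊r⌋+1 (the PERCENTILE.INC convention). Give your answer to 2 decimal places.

n = 22.
P25: r = 6.25; ranks 6–7 are 256, 263; interpolating gives 257.75.
P75: r = 16.75; ranks 16–17 are 443, 459; interpolating gives 455.
Difference: 455 − 257.75 = 197.25.

197.25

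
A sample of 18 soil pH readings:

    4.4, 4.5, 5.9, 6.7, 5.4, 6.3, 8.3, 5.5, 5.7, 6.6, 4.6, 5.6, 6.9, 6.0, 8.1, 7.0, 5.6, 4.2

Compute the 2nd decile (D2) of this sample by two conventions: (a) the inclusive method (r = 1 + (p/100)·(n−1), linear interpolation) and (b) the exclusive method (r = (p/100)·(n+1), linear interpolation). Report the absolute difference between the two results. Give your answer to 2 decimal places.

Sorted: 4.2, 4.4, 4.5, 4.6, 5.4, 5.5, 5.6, 5.6, 5.7, 5.9, 6.0, 6.3, 6.6, 6.7, 6.9, 7.0, 8.1, 8.3.
n = 18.
(a) r = 4.4; between ranks 4 (4.6) and 5 (5.4): 4.92.
(b) r = 3.8; between ranks 3 (4.5) and 4 (4.6): 4.58.
|4.92 − 4.58| = 0.34.

0.34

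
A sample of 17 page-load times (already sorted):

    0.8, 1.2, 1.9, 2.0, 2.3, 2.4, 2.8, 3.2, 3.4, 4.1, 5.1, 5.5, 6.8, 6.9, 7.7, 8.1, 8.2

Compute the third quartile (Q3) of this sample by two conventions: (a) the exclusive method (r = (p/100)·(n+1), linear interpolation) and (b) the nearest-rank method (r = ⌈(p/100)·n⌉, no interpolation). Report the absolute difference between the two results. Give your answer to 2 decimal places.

0.05

n = 17.
(a) r = 13.5; between ranks 13 (6.8) and 14 (6.9): 6.85.
(b) the nearest-rank method: rank 13 → 6.8.
|6.85 − 6.8| = 0.05.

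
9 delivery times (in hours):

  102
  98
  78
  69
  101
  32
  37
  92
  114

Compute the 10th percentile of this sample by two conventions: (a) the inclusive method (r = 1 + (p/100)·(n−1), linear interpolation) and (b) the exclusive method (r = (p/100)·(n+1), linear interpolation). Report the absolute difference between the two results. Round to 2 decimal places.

Sorted: 32, 37, 69, 78, 92, 98, 101, 102, 114.
n = 9.
(a) r = 1.8; between ranks 1 (32) and 2 (37): 36.
(b) r = 1 → value at rank 1 = 32.
|36 − 32| = 4.

4.00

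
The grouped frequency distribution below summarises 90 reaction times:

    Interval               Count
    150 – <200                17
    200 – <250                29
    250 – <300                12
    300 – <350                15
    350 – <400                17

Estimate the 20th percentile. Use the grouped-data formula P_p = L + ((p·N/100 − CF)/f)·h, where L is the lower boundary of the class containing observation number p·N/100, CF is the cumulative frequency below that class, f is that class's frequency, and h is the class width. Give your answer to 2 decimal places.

201.72

N = 90; target position k = 20/100 · 90 = 18.
Cumulative frequencies: 17, 46, 58, 73, 90.
Observation 18 falls in the class 200 – <250.
L = 200, CF = 17, f = 29, h = 50.
P20 = 200 + ((18 − 17)/29)·50 = 200 + 1.72414 = 201.724.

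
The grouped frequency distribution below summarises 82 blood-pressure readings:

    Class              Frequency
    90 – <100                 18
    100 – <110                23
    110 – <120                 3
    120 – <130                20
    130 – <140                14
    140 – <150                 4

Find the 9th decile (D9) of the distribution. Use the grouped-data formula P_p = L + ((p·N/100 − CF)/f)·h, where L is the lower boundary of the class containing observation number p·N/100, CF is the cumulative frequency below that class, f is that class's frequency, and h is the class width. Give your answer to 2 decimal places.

137.00

N = 82; target position k = 90/100 · 82 = 73.8.
Cumulative frequencies: 18, 41, 44, 64, 78, 82.
Observation 73.8 falls in the class 130 – <140.
L = 130, CF = 64, f = 14, h = 10.
P90 = 130 + ((73.8 − 64)/14)·10 = 130 + 7 = 137.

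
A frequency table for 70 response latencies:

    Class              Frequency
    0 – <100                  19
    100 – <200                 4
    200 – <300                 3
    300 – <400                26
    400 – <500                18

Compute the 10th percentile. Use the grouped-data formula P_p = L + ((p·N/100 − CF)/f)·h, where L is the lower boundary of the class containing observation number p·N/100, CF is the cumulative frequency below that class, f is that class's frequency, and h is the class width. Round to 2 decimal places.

N = 70; target position k = 10/100 · 70 = 7.
Cumulative frequencies: 19, 23, 26, 52, 70.
Observation 7 falls in the class 0 – <100.
L = 0, CF = 0, f = 19, h = 100.
P10 = 0 + ((7 − 0)/19)·100 = 0 + 36.8421 = 36.8421.

36.84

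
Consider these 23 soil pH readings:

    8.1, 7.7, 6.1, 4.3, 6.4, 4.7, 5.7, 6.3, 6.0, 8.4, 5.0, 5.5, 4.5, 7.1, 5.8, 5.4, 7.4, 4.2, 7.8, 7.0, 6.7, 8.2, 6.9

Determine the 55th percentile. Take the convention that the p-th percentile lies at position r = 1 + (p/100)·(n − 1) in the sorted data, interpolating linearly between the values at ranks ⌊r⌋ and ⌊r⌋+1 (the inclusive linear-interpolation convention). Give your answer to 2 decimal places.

6.43

Sorted: 4.2, 4.3, 4.5, 4.7, 5.0, 5.4, 5.5, 5.7, 5.8, 6.0, 6.1, 6.3, 6.4, 6.7, 6.9, 7.0, 7.1, 7.4, 7.7, 7.8, 8.1, 8.2, 8.4.
n = 23.
r = 1 + (55/100)·(23 − 1) = 1 + 12.1 = 13.1.
Rank 13 is 6.4 and rank 14 is 6.7.
Interpolate: 6.4 + 0.1·(6.7 − 6.4) = 6.4 + 0.1·0.3 = 6.43.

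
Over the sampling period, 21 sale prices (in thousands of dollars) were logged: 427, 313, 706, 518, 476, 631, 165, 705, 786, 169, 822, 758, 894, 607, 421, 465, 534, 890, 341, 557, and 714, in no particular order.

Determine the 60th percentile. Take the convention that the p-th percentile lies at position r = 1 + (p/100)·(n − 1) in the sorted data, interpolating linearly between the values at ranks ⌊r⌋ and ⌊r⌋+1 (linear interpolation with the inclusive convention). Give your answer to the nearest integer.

Sorted: 165, 169, 313, 341, 421, 427, 465, 476, 518, 534, 557, 607, 631, 705, 706, 714, 758, 786, 822, 890, 894.
n = 21.
r = 1 + (60/100)·(21 − 1) = 1 + 12 = 13.
r is an integer, so P60 is the value at rank 13: 631.

631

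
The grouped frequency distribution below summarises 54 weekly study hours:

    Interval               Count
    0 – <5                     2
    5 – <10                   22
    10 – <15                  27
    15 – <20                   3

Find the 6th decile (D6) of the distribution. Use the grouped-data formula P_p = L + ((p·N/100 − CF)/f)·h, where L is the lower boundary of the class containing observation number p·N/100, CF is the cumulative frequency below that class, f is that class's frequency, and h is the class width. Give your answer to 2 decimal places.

N = 54; target position k = 60/100 · 54 = 32.4.
Cumulative frequencies: 2, 24, 51, 54.
Observation 32.4 falls in the class 10 – <15.
L = 10, CF = 24, f = 27, h = 5.
P60 = 10 + ((32.4 − 24)/27)·5 = 10 + 1.55556 = 11.5556.

11.56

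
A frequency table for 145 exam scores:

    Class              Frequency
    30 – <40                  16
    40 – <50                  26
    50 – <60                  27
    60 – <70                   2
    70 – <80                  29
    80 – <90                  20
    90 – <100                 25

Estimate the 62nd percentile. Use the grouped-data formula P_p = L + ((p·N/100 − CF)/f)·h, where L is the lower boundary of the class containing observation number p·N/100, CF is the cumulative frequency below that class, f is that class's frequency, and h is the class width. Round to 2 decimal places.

N = 145; target position k = 62/100 · 145 = 89.9.
Cumulative frequencies: 16, 42, 69, 71, 100, 120, 145.
Observation 89.9 falls in the class 70 – <80.
L = 70, CF = 71, f = 29, h = 10.
P62 = 70 + ((89.9 − 71)/29)·10 = 70 + 6.51724 = 76.5172.

76.52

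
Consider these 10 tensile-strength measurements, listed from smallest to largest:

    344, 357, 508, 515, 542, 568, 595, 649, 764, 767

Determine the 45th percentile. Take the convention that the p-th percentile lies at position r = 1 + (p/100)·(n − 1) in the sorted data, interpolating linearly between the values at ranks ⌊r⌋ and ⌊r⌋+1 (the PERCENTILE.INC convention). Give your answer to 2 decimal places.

543.30

n = 10.
r = 1 + (45/100)·(10 − 1) = 1 + 4.05 = 5.05.
Rank 5 is 542 and rank 6 is 568.
Interpolate: 542 + 0.05·(568 − 542) = 542 + 0.05·26 = 543.3.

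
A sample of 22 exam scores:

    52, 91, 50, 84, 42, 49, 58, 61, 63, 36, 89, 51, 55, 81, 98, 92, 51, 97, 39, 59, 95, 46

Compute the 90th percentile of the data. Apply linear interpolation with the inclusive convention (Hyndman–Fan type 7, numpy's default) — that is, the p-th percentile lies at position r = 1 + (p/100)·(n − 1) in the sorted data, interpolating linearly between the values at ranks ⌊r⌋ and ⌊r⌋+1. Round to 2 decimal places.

Sorted: 36, 39, 42, 46, 49, 50, 51, 51, 52, 55, 58, 59, 61, 63, 81, 84, 89, 91, 92, 95, 97, 98.
n = 22.
r = 1 + (90/100)·(22 − 1) = 1 + 18.9 = 19.9.
Rank 19 is 92 and rank 20 is 95.
Interpolate: 92 + 0.9·(95 − 92) = 92 + 0.9·3 = 94.7.

94.70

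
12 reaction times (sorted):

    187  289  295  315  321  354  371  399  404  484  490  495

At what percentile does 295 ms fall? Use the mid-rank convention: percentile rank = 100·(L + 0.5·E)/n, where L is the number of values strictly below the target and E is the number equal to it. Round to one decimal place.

20.8

Count below 295: L = 2; count equal: E = 1; n = 12.
Percentile rank = 100·(2 + 0.5·1)/12 = 100·2.5/12 = 20.83.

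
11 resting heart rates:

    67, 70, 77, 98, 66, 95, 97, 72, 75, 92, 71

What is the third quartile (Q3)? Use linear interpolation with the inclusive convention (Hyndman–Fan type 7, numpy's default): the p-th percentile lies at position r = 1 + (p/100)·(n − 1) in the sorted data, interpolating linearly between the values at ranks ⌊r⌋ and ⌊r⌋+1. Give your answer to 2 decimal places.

93.50

Sorted: 66, 67, 70, 71, 72, 75, 77, 92, 95, 97, 98.
n = 11.
r = 1 + (75/100)·(11 − 1) = 1 + 7.5 = 8.5.
Rank 8 is 92 and rank 9 is 95.
Interpolate: 92 + 0.5·(95 − 92) = 92 + 0.5·3 = 93.5.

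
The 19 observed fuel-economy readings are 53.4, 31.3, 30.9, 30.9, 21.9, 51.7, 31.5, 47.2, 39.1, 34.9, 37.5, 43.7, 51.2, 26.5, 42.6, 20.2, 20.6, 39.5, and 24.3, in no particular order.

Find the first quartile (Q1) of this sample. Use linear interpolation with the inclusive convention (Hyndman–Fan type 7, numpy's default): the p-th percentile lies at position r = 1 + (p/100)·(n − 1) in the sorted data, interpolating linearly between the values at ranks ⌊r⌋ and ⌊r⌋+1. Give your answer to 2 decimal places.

Sorted: 20.2, 20.6, 21.9, 24.3, 26.5, 30.9, 30.9, 31.3, 31.5, 34.9, 37.5, 39.1, 39.5, 42.6, 43.7, 47.2, 51.2, 51.7, 53.4.
n = 19.
r = 1 + (25/100)·(19 − 1) = 1 + 4.5 = 5.5.
Rank 5 is 26.5 and rank 6 is 30.9.
Interpolate: 26.5 + 0.5·(30.9 − 26.5) = 26.5 + 0.5·4.4 = 28.7.

28.70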